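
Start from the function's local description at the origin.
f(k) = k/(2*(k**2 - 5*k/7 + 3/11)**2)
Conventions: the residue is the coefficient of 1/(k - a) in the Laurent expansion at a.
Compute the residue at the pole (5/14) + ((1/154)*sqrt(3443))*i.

The residue is -((2695/195938)*sqrt(3443))*i.

The factor k**2 - 5*k/7 + 3/11 splits as (k - a)(k - a') with a = (5/14) + ((1/154)*sqrt(3443))*i, a' = (5/14) - ((1/154)*sqrt(3443))*i. At the order-2 pole a set g(k) = (k - a)^2*f(k) = [k/2] / (k - a')^2.
Order-2 pole: residue = g'(a); g'((5/14) + ((1/154)*sqrt(3443))*i) = -((2695/195938)*sqrt(3443))*i, so the residue is -((2695/195938)*sqrt(3443))*i.


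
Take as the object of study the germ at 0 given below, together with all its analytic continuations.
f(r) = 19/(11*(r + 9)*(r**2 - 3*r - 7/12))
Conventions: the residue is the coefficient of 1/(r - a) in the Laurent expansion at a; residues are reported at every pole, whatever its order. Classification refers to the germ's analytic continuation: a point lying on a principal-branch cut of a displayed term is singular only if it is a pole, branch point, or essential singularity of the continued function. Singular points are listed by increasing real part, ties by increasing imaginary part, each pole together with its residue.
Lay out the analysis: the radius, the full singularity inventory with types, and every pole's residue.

Denominator factor (r**2 - 3*r - 7/12): discriminant 34/3, real irrational roots 3/2 + (1/6)*sqrt(102) and 3/2 - (1/6)*sqrt(102); poles of order 1, moduli 3/2 + (1/6)*sqrt(102) and -3/2 + (1/6)*sqrt(102).
Denominator factor (r + 9): pole of order 1 at -9, modulus 9.
The radius of convergence is the smallest modulus among the singular points: -3/2 + (1/6)*sqrt(102).
At the order-1 pole -9 set g(r) = (r - (-9))*f(r) = 19/(11*(r**2 - 3*r - 7/12)).
Simple pole: residue = g(a) at a = -9, which is 228/14179.
The factor r**2 - 3*r - 7/12 splits as (r - a)(r - a') with a = 3/2 - (1/6)*sqrt(102), a' = 3/2 + (1/6)*sqrt(102). At the order-1 pole a set g(r) = (r - a)*f(r) = [19/(11*(r + 9))] / (r - a').
Simple pole: residue = g(a) at a = 3/2 - (1/6)*sqrt(102), which is -114/14179 - (1197/241043)*sqrt(102).
The factor r**2 - 3*r - 7/12 splits as (r - a)(r - a') with a = 3/2 + (1/6)*sqrt(102), a' = 3/2 - (1/6)*sqrt(102). At the order-1 pole a set g(r) = (r - a)*f(r) = [19/(11*(r + 9))] / (r - a').
Simple pole: residue = g(a) at a = 3/2 + (1/6)*sqrt(102), which is -114/14179 + (1197/241043)*sqrt(102).
List the singular points by increasing real part (a conjugate pair: the negative imaginary part first).

Radius of convergence at 0: -3/2 + (1/6)*sqrt(102).
At -9: a pole of order 1; residue 228/14179.
At 3/2 - (1/6)*sqrt(102): a pole of order 1; residue -114/14179 - (1197/241043)*sqrt(102).
At 3/2 + (1/6)*sqrt(102): a pole of order 1; residue -114/14179 + (1197/241043)*sqrt(102).


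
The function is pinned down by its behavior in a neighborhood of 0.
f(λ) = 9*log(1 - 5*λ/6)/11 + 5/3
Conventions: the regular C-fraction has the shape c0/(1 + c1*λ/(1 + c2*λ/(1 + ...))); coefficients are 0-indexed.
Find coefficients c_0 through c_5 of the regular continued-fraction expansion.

The regular C-fraction coefficients are [5/3, 9/22, -109/132, -275/3924, -340/981, -109/816].

Taylor coefficients (expand at 0): a_0 = 5/3, a_1 = -15/22, a_2 = -25/88, a_3 = -125/792, a_4 = -625/6336, a_5 = -625/9504.
c0 = a_0 = 5/3. Peel one level at a time: if S = 1 + c*λ/S' with S'(0) = 1, then c is the λ-coefficient of S and S' = c*λ/(S - 1).
S_1 = c0/f = 1 + (9/22)*λ + (327/968)*λ^2 + ...; c1 = 9/22.
S_2 = c1*λ/(S_1 - 1) = 1 + (-109/132)*λ + (-25/432)*λ^2 + ...; c2 = -109/132.
S_3 = c2*λ/(S_2 - 1) = 1 + (-275/3924)*λ + (-23375/962361)*λ^2 + ...; c3 = -275/3924.
S_4 = c3*λ/(S_3 - 1) = 1 + (-340/981)*λ + (-5/108)*λ^2 + ...; c4 = -340/981.
S_5 = c4*λ/(S_4 - 1) = 1 + (-109/816)*λ + ...; c5 = -109/816.


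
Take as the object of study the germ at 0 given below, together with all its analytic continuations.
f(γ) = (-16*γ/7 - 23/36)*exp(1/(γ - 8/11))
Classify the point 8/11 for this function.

The point is an essential singularity.

The exponent 1/(γ - (8/11)) has a pole at 8/11, so exp(1/(γ - (8/11))) takes every nonzero value near it: an essential singularity (not a pole of any order).


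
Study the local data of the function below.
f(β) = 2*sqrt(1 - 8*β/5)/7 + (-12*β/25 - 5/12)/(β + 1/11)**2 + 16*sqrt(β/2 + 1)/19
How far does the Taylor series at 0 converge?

The radius of convergence is 1/11.

Denominator factor (β + 1/11)^2: pole of order 2 at -1/11, modulus 1/11.
Branch term (2/7)*sqrt(1 - β/(5/8)): its argument vanishes at β = 5/8, a square-root branch point, modulus 5/8.
Branch term (16/19)*sqrt(1 - β/(-2)): its argument vanishes at β = -2, a square-root branch point, modulus 2.
The radius of convergence is the smallest modulus among the singular points: 1/11.


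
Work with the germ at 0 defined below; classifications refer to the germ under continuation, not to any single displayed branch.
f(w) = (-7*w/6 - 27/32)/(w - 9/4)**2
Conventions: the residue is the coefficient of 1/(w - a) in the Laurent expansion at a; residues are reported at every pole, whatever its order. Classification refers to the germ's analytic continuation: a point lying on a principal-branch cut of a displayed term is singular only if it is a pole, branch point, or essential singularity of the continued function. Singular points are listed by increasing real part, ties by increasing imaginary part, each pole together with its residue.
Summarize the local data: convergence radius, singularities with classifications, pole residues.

Denominator factor (w - 9/4)^2: pole of order 2 at 9/4, modulus 9/4.
The radius of convergence is the smallest modulus among the singular points: 9/4.
At the order-2 pole 9/4 set g(w) = (w - (9/4))^2*f(w) = -7*w/6 - 27/32.
Order-2 pole: residue = g'(a); g'(9/4) = -7/6, so the residue is -7/6.

Radius of convergence at 0: 9/4.
At 9/4: a pole of order 2; residue -7/6.


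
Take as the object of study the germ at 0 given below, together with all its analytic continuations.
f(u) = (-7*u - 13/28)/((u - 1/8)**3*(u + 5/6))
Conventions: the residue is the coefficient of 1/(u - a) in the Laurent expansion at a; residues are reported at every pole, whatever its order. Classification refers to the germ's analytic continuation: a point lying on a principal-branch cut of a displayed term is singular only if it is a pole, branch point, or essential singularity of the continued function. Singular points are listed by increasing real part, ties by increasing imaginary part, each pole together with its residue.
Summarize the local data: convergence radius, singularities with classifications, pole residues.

Denominator factor (u - 1/8)^3: pole of order 3 at 1/8, modulus 1/8.
Denominator factor (u + 5/6): pole of order 1 at -5/6, modulus 5/6.
The radius of convergence is the smallest modulus among the singular points: 1/8.
At the order-1 pole -5/6 set g(u) = (u - (-5/6))*f(u) = (-7*u - 13/28)/(u - 1/8)**3.
Simple pole: residue = g(a) at a = -5/6, which is -519552/85169.
At the order-3 pole 1/8 set g(u) = (u - (1/8))^3*f(u) = (-7*u - 13/28)/(u + 5/6).
Order-3 pole: residue = g''(a)/2; g''(1/8) = 1039104/85169, so the residue is 519552/85169.
List the singular points by increasing real part (a conjugate pair: the negative imaginary part first).

Radius of convergence at 0: 1/8.
At -5/6: a pole of order 1; residue -519552/85169.
At 1/8: a pole of order 3; residue 519552/85169.


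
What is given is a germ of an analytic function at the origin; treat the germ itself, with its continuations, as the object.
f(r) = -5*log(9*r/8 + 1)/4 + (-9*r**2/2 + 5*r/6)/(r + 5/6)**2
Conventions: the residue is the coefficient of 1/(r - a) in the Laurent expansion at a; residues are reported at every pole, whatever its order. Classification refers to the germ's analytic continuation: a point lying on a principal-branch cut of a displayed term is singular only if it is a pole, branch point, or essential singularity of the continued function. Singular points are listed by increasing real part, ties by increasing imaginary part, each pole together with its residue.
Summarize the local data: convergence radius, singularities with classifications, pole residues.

Radius of convergence at 0: 5/6.
At -8/9: a logarithmic branch point.
At -5/6: a pole of order 2; residue 25/3.

Denominator factor (r + 5/6)^2: pole of order 2 at -5/6, modulus 5/6.
Branch term (-5/4)*log(1 - r/(-8/9)): its argument vanishes at r = -8/9, a logarithmic branch point, modulus 8/9.
The radius of convergence is the smallest modulus among the singular points: 5/6.
The branch term is analytic at -5/6 and contributes nothing to the residue; only the rational part matters.
At the order-2 pole -5/6 set g(r) = (r - (-5/6))^2*(rational part) = -9*r**2/2 + 5*r/6.
Order-2 pole: residue = g'(a); g'(-5/6) = 25/3, so the residue is 25/3.
List the singular points by increasing real part (a conjugate pair: the negative imaginary part first).


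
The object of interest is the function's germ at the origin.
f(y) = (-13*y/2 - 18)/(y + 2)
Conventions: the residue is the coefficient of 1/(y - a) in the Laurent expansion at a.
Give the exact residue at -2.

At the order-1 pole -2 set g(y) = (y - (-2))*f(y) = -13*y/2 - 18.
Simple pole: residue = g(a) at a = -2, which is -5.

The residue is -5.


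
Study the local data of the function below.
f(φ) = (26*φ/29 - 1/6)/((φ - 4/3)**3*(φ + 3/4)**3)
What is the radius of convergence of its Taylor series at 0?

The radius of convergence is 3/4.

Denominator factor (φ - 4/3)^3: pole of order 3 at 4/3, modulus 4/3.
Denominator factor (φ + 3/4)^3: pole of order 3 at -3/4, modulus 3/4.
The radius of convergence is the smallest modulus among the singular points: 3/4.


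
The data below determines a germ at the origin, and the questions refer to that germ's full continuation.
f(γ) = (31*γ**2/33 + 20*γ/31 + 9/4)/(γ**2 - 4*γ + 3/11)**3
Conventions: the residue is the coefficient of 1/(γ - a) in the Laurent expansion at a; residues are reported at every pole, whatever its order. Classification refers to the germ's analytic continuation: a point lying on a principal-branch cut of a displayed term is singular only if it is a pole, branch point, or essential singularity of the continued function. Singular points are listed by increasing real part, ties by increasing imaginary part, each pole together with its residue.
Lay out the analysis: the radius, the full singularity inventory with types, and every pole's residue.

Denominator factor (γ**2 - 4*γ + 3/11)^3: discriminant 164/11, real irrational roots 2 + (1/11)*sqrt(451) and 2 - (1/11)*sqrt(451); poles of order 3, moduli 2 + (1/11)*sqrt(451) and 2 - (1/11)*sqrt(451).
The radius of convergence is the smallest modulus among the singular points: 2 - (1/11)*sqrt(451).
The factor γ**2 - 4*γ + 3/11 splits as (γ - a)(γ - a') with a = 2 - (1/11)*sqrt(451), a' = 2 + (1/11)*sqrt(451). At the order-3 pole a set g(γ) = (γ - a)^3*f(γ) = [31*γ**2/33 + 20*γ/31 + 9/4] / (γ - a')^3.
Order-3 pole: residue = g''(a)/2; g''(2 - (1/11)*sqrt(451)) = -(827875/205108896)*sqrt(451), so the residue is -(827875/410217792)*sqrt(451).
The factor γ**2 - 4*γ + 3/11 splits as (γ - a)(γ - a') with a = 2 + (1/11)*sqrt(451), a' = 2 - (1/11)*sqrt(451). At the order-3 pole a set g(γ) = (γ - a)^3*f(γ) = [31*γ**2/33 + 20*γ/31 + 9/4] / (γ - a')^3.
Order-3 pole: residue = g''(a)/2; g''(2 + (1/11)*sqrt(451)) = (827875/205108896)*sqrt(451), so the residue is (827875/410217792)*sqrt(451).
List the singular points by increasing real part (a conjugate pair: the negative imaginary part first).

Radius of convergence at 0: 2 - (1/11)*sqrt(451).
At 2 - (1/11)*sqrt(451): a pole of order 3; residue -(827875/410217792)*sqrt(451).
At 2 + (1/11)*sqrt(451): a pole of order 3; residue (827875/410217792)*sqrt(451).


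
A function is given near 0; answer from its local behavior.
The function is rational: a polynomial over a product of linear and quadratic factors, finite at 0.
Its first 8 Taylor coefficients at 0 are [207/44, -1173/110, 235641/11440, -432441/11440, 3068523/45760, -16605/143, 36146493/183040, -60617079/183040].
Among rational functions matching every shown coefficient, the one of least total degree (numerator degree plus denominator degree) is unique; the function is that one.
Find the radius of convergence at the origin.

The radius of convergence is 2/3.

No rational of total degree below 4 reproduces all 8 coefficients; solving the [2/2] Pade equations on them gives f(τ) = (-14*τ**2/39 + 23*τ/15 + 23/11)/(τ + 2/3)**2, whose expansion matches every shown term.
Denominator factor (τ + 2/3)^2: pole of order 2 at -2/3, modulus 2/3.
The radius of convergence is the smallest modulus among the singular points: 2/3.


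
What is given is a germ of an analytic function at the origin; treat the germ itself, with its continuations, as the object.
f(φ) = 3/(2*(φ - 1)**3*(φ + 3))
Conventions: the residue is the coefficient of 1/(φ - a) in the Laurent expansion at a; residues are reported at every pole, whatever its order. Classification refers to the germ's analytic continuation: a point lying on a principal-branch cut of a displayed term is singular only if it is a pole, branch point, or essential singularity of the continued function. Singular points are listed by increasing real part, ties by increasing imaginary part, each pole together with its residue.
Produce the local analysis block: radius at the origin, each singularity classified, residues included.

Radius of convergence at 0: 1.
At -3: a pole of order 1; residue -3/128.
At 1: a pole of order 3; residue 3/128.

Denominator factor (φ + 3): pole of order 1 at -3, modulus 3.
Denominator factor (φ - 1)^3: pole of order 3 at 1, modulus 1.
The radius of convergence is the smallest modulus among the singular points: 1.
At the order-1 pole -3 set g(φ) = (φ - (-3))*f(φ) = 3/(2*(φ - 1)**3).
Simple pole: residue = g(a) at a = -3, which is -3/128.
At the order-3 pole 1 set g(φ) = (φ - (1))^3*f(φ) = 3/(2*(φ + 3)).
Order-3 pole: residue = g''(a)/2; g''(1) = 3/64, so the residue is 3/128.
List the singular points by increasing real part (a conjugate pair: the negative imaginary part first).


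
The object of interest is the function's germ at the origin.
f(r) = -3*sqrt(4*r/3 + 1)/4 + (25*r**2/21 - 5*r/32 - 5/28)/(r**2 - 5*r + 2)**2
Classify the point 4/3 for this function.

Denominator factors: r**2 - 5*r + 2 = -26/9 at r = 4/3 — none vanishes.
Branch term sqrt(1 - r/(-3/4)): argument at 4/3 is 25/9, nonzero, so 4/3 is not its branch point (a point on a principal cut is still regular for the continued germ).
So the germ continues analytically to 4/3.

The point is a regular point.


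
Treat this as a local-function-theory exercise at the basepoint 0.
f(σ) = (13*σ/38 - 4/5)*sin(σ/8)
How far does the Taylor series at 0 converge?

The factor sin(σ/8) is entire and contributes no finite singular point.
The polynomial part has no poles.
No finite singular points: the Taylor series at 0 converges everywhere.

The radius of convergence is infinite.


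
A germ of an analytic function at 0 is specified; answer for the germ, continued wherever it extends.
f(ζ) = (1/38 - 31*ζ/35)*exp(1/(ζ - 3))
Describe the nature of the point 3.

The point is an essential singularity.

The exponent 1/(ζ - (3)) has a pole at 3, so exp(1/(ζ - (3))) takes every nonzero value near it: an essential singularity (not a pole of any order).


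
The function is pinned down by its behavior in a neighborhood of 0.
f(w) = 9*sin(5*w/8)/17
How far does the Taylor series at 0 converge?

The radius of convergence is infinite.

The factor sin(5*w/8) is entire and contributes no finite singular point.
The polynomial part has no poles.
No finite singular points: the Taylor series at 0 converges everywhere.


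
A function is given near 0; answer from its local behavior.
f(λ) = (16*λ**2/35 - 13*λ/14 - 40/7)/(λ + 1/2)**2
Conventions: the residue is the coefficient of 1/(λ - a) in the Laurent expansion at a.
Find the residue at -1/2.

The residue is -97/70.

At the order-2 pole -1/2 set g(λ) = (λ - (-1/2))^2*f(λ) = 16*λ**2/35 - 13*λ/14 - 40/7.
Order-2 pole: residue = g'(a); g'(-1/2) = -97/70, so the residue is -97/70.


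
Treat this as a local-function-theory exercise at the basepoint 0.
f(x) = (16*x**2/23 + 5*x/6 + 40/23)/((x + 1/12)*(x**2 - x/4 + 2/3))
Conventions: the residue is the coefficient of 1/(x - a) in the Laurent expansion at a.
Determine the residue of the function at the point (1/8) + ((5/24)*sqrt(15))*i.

The residue is (-1973/2300) - ((2511/11500)*sqrt(15))*i.

The factor x**2 - x/4 + 2/3 splits as (x - a)(x - a') with a = (1/8) + ((5/24)*sqrt(15))*i, a' = (1/8) - ((5/24)*sqrt(15))*i. At the order-1 pole a set g(x) = (x - a)*f(x) = [(16*x**2/23 + 5*x/6 + 40/23)/(x + 1/12)] / (x - a').
Simple pole: residue = g(a) at a = (1/8) + ((5/24)*sqrt(15))*i, which is (-1973/2300) - ((2511/11500)*sqrt(15))*i.


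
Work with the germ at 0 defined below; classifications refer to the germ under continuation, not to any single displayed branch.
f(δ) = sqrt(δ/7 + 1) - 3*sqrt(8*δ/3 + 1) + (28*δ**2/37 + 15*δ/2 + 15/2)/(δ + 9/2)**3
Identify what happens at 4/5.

The point is a regular point.

Denominator factors: δ + 9/2 = 53/10 at δ = 4/5 — none vanishes.
Branch term sqrt(1 - δ/(-3/8)): argument at 4/5 is 47/15, nonzero, so 4/5 is not its branch point (a point on a principal cut is still regular for the continued germ).
Branch term sqrt(1 - δ/(-7)): argument at 4/5 is 39/35, nonzero, so 4/5 is not its branch point (a point on a principal cut is still regular for the continued germ).
So the germ continues analytically to 4/5.


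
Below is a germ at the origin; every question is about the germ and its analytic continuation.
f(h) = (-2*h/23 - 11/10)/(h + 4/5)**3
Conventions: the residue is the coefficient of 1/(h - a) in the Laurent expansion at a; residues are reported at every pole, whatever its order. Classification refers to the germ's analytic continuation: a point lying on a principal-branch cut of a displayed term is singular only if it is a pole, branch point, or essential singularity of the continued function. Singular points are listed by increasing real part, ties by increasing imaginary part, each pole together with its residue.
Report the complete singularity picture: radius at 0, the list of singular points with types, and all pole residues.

Denominator factor (h + 4/5)^3: pole of order 3 at -4/5, modulus 4/5.
The radius of convergence is the smallest modulus among the singular points: 4/5.
At the order-3 pole -4/5 set g(h) = (h - (-4/5))^3*f(h) = -2*h/23 - 11/10.
Order-3 pole: residue = g''(a)/2; g''(-4/5) = 0, so the residue is 0.

Radius of convergence at 0: 4/5.
At -4/5: a pole of order 3; residue 0.


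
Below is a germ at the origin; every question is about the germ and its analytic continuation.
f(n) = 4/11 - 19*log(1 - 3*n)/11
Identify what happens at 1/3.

The point is a logarithmic branch point.

The term (-19/11)*log(1 - n/(1/3)) has argument 1 - 1/3/(1/3) = 0 at 1/3: a logarithmic (infinitely-sheeted) branch point; the remaining terms are analytic or single-valued there.


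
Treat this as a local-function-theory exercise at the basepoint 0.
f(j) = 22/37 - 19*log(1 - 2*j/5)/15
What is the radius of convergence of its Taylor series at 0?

Branch term (-19/15)*log(1 - j/(5/2)): its argument vanishes at j = 5/2, a logarithmic branch point, modulus 5/2.
The radius of convergence is the smallest modulus among the singular points: 5/2.

The radius of convergence is 5/2.


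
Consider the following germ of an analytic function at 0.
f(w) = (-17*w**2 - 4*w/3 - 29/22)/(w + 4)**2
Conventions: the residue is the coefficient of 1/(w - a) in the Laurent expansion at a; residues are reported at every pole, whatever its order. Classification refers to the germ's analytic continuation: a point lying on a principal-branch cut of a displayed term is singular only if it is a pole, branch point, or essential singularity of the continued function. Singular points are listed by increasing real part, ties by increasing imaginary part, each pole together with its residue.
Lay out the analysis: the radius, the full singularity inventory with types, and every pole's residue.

Radius of convergence at 0: 4.
At -4: a pole of order 2; residue 404/3.

Denominator factor (w + 4)^2: pole of order 2 at -4, modulus 4.
The radius of convergence is the smallest modulus among the singular points: 4.
At the order-2 pole -4 set g(w) = (w - (-4))^2*f(w) = -17*w**2 - 4*w/3 - 29/22.
Order-2 pole: residue = g'(a); g'(-4) = 404/3, so the residue is 404/3.


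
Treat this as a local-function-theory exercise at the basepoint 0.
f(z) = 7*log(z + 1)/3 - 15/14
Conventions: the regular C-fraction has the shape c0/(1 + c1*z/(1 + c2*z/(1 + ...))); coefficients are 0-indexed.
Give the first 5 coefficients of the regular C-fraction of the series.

The regular C-fraction coefficients are [-15/14, 98/45, -151/90, -15/302, 83/151].

Taylor coefficients (expand at 0): a_0 = -15/14, a_1 = 7/3, a_2 = -7/6, a_3 = 7/9, a_4 = -7/12.
c0 = a_0 = -15/14. Peel one level at a time: if S = 1 + c*z/S' with S'(0) = 1, then c is the z-coefficient of S and S' = c*z/(S - 1).
S_1 = c0/f = 1 + (98/45)*z + (7399/2025)*z^2 + ...; c1 = 98/45.
S_2 = c1*z/(S_1 - 1) = 1 + (-151/90)*z + (-1/12)*z^2 + ...; c2 = -151/90.
S_3 = c2*z/(S_2 - 1) = 1 + (-15/302)*z + (1245/45602)*z^2 + ...; c3 = -15/302.
S_4 = c3*z/(S_3 - 1) = 1 + (83/151)*z + ...; c4 = 83/151.


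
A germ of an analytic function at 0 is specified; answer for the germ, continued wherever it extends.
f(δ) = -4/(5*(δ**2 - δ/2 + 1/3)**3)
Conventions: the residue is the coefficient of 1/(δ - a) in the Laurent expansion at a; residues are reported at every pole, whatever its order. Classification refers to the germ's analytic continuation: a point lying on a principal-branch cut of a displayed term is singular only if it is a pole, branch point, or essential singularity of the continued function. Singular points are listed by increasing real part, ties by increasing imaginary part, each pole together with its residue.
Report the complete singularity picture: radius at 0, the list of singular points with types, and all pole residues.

Radius of convergence at 0: (1/3)*sqrt(3).
At (1/4) - ((1/12)*sqrt(39))*i: a pole of order 3; residue -((6912/10985)*sqrt(39))*i.
At (1/4) + ((1/12)*sqrt(39))*i: a pole of order 3; residue ((6912/10985)*sqrt(39))*i.

Denominator factor (δ**2 - δ/2 + 1/3)^3: discriminant -13/12, complex-conjugate roots (1/4) + ((1/12)*sqrt(39))*i and (1/4) - ((1/12)*sqrt(39))*i; poles of order 3, moduli (1/3)*sqrt(3) and (1/3)*sqrt(3).
The radius of convergence is the smallest modulus among the singular points: (1/3)*sqrt(3).
The factor δ**2 - δ/2 + 1/3 splits as (δ - a)(δ - a') with a = (1/4) - ((1/12)*sqrt(39))*i, a' = (1/4) + ((1/12)*sqrt(39))*i. At the order-3 pole a set g(δ) = (δ - a)^3*f(δ) = [-4/5] / (δ - a')^3.
Order-3 pole: residue = g''(a)/2; g''((1/4) - ((1/12)*sqrt(39))*i) = -((13824/10985)*sqrt(39))*i, so the residue is -((6912/10985)*sqrt(39))*i.
The factor δ**2 - δ/2 + 1/3 splits as (δ - a)(δ - a') with a = (1/4) + ((1/12)*sqrt(39))*i, a' = (1/4) - ((1/12)*sqrt(39))*i. At the order-3 pole a set g(δ) = (δ - a)^3*f(δ) = [-4/5] / (δ - a')^3.
Order-3 pole: residue = g''(a)/2; g''((1/4) + ((1/12)*sqrt(39))*i) = ((13824/10985)*sqrt(39))*i, so the residue is ((6912/10985)*sqrt(39))*i.
List the singular points by increasing real part (a conjugate pair: the negative imaginary part first).


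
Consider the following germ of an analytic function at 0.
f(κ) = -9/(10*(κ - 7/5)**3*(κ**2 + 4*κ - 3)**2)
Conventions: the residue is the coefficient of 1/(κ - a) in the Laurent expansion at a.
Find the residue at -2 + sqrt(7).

The residue is 140625/1042568 + (10407825/204343328)*sqrt(7).

The factor κ**2 + 4*κ - 3 splits as (κ - a)(κ - a') with a = -2 + sqrt(7), a' = -2 - sqrt(7). At the order-2 pole a set g(κ) = (κ - a)^2*f(κ) = [-9/(10*(κ - 7/5)**3)] / (κ - a')^2.
Order-2 pole: residue = g'(a); g'(-2 + sqrt(7)) = 140625/1042568 + (10407825/204343328)*sqrt(7), so the residue is 140625/1042568 + (10407825/204343328)*sqrt(7).


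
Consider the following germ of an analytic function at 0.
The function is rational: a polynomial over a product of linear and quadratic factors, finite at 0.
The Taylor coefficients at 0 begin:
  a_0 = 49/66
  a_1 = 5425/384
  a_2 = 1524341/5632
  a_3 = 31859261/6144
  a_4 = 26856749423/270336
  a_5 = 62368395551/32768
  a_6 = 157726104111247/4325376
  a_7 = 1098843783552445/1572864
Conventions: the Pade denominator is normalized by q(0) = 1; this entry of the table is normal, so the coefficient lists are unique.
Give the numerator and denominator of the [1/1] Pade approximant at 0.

Taylor coefficients needed (read off): a_0 = 49/66, a_1 = 5425/384, a_2 = 1524341/5632.
Write the denominator as Q(n) = 1 + q1*n. Requiring Q*f - P = O(n^3) with deg P <= 1 kills the coefficients of n^2..n^2 in Q*f:
  n^2: a_2 + q1*a_1 = 0, i.e. 1524341/5632 + (5425/384)*q1 = 0.
Solving this linear system: q1 = -653289/34100.
The numerator is Q*f truncated at degree 1: P0 = a_0 = 49/66; P1 = a_1 + q1*a_0 = -3449201/36009600.

The Pade approximant has numerator coefficients [49/66, -3449201/36009600]; denominator coefficients [1, -653289/34100].


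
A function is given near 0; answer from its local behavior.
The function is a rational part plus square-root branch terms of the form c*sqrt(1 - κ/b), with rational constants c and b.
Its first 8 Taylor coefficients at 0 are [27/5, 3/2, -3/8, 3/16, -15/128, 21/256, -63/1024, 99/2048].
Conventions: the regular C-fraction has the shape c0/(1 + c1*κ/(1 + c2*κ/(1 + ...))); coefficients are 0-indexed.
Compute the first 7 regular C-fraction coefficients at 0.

The regular C-fraction coefficients are [27/5, -5/18, 19/36, 9/76, 29/76, 19/116, 39/116].

Taylor coefficients (read off): a_0 = 27/5, a_1 = 3/2, a_2 = -3/8, a_3 = 3/16, a_4 = -15/128, a_5 = 21/256, a_6 = -63/1024.
c0 = a_0 = 27/5. Peel one level at a time: if S = 1 + c*κ/S' with S'(0) = 1, then c is the κ-coefficient of S and S' = c*κ/(S - 1).
S_1 = c0/f = 1 + (-5/18)*κ + (95/648)*κ^2 + ...; c1 = -5/18.
S_2 = c1*κ/(S_1 - 1) = 1 + (19/36)*κ + (-1/16)*κ^2 + ...; c2 = 19/36.
S_3 = c2*κ/(S_2 - 1) = 1 + (9/76)*κ + (-261/5776)*κ^2 + ...; c3 = 9/76.
S_4 = c3*κ/(S_3 - 1) = 1 + (29/76)*κ + (-1/16)*κ^2 + ...; c4 = 29/76.
S_5 = c4*κ/(S_4 - 1) = 1 + (19/116)*κ + (-741/13456)*κ^2 + ...; c5 = 19/116.
S_6 = c5*κ/(S_5 - 1) = 1 + (39/116)*κ + ...; c6 = 39/116.


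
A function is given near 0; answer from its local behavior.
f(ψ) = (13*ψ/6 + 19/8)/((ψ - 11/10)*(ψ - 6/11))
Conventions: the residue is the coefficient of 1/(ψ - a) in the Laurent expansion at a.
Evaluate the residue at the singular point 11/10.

The residue is 6281/732.

At the order-1 pole 11/10 set g(ψ) = (ψ - (11/10))*f(ψ) = (13*ψ/6 + 19/8)/(ψ - 6/11).
Simple pole: residue = g(a) at a = 11/10, which is 6281/732.


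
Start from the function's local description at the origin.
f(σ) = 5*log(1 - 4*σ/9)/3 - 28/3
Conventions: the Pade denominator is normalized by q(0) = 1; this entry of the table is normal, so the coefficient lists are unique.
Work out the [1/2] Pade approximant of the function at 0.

Taylor coefficients needed (expand at 0): a_0 = -28/3, a_1 = -20/27, a_2 = -40/243, a_3 = -320/6561.
Write the denominator as Q(σ) = 1 + q1*σ + q2*σ^2. Requiring Q*f - P = O(σ^4) with deg P <= 1 kills the coefficients of σ^2..σ^3 in Q*f:
  σ^2: a_2 + q1*a_1 + q2*a_0 = 0, i.e. -40/243 + (-20/27)*q1 + (-28/3)*q2 = 0.
  σ^3: a_3 + q1*a_2 + q2*a_1 = 0, i.e. -320/6561 + (-40/243)*q1 + (-20/27)*q2 = 0.
Solving this linear system: q1 = -82/243, q2 = 20/2187.
The numerator is Q*f truncated at degree 1: P0 = a_0 = -28/3; P1 = a_1 + q1*a_0 = 1756/729.

The Pade approximant has numerator coefficients [-28/3, 1756/729]; denominator coefficients [1, -82/243, 20/2187].


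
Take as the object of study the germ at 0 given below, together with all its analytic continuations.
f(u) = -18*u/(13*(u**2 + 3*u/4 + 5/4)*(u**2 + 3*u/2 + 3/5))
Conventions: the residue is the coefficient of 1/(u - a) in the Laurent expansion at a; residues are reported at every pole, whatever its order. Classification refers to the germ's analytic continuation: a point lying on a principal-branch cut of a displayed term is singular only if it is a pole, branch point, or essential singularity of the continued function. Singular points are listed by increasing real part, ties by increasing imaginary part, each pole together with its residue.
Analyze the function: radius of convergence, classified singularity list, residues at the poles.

Radius of convergence at 0: (1/5)*sqrt(15).
At (-3/4) - ((1/20)*sqrt(15))*i: a pole of order 1; residue (-360/1193) + ((9000/15509)*sqrt(15))*i.
At (-3/4) + ((1/20)*sqrt(15))*i: a pole of order 1; residue (-360/1193) - ((9000/15509)*sqrt(15))*i.
At (-3/8) - ((1/8)*sqrt(71))*i: a pole of order 1; residue (360/1193) - ((68040/1101139)*sqrt(71))*i.
At (-3/8) + ((1/8)*sqrt(71))*i: a pole of order 1; residue (360/1193) + ((68040/1101139)*sqrt(71))*i.

Denominator factor (u**2 + 3*u/4 + 5/4): discriminant -71/16, complex-conjugate roots (-3/8) + ((1/8)*sqrt(71))*i and (-3/8) - ((1/8)*sqrt(71))*i; poles of order 1, moduli (1/2)*sqrt(5) and (1/2)*sqrt(5).
Denominator factor (u**2 + 3*u/2 + 3/5): discriminant -3/20, complex-conjugate roots (-3/4) + ((1/20)*sqrt(15))*i and (-3/4) - ((1/20)*sqrt(15))*i; poles of order 1, moduli (1/5)*sqrt(15) and (1/5)*sqrt(15).
The radius of convergence is the smallest modulus among the singular points: (1/5)*sqrt(15).
The factor u**2 + 3*u/2 + 3/5 splits as (u - a)(u - a') with a = (-3/4) - ((1/20)*sqrt(15))*i, a' = (-3/4) + ((1/20)*sqrt(15))*i. At the order-1 pole a set g(u) = (u - a)*f(u) = [-18*u/(13*(u**2 + 3*u/4 + 5/4))] / (u - a').
Simple pole: residue = g(a) at a = (-3/4) - ((1/20)*sqrt(15))*i, which is (-360/1193) + ((9000/15509)*sqrt(15))*i.
The factor u**2 + 3*u/2 + 3/5 splits as (u - a)(u - a') with a = (-3/4) + ((1/20)*sqrt(15))*i, a' = (-3/4) - ((1/20)*sqrt(15))*i. At the order-1 pole a set g(u) = (u - a)*f(u) = [-18*u/(13*(u**2 + 3*u/4 + 5/4))] / (u - a').
Simple pole: residue = g(a) at a = (-3/4) + ((1/20)*sqrt(15))*i, which is (-360/1193) - ((9000/15509)*sqrt(15))*i.
The factor u**2 + 3*u/4 + 5/4 splits as (u - a)(u - a') with a = (-3/8) - ((1/8)*sqrt(71))*i, a' = (-3/8) + ((1/8)*sqrt(71))*i. At the order-1 pole a set g(u) = (u - a)*f(u) = [-18*u/(13*(u**2 + 3*u/2 + 3/5))] / (u - a').
Simple pole: residue = g(a) at a = (-3/8) - ((1/8)*sqrt(71))*i, which is (360/1193) - ((68040/1101139)*sqrt(71))*i.
The factor u**2 + 3*u/4 + 5/4 splits as (u - a)(u - a') with a = (-3/8) + ((1/8)*sqrt(71))*i, a' = (-3/8) - ((1/8)*sqrt(71))*i. At the order-1 pole a set g(u) = (u - a)*f(u) = [-18*u/(13*(u**2 + 3*u/2 + 3/5))] / (u - a').
Simple pole: residue = g(a) at a = (-3/8) + ((1/8)*sqrt(71))*i, which is (360/1193) + ((68040/1101139)*sqrt(71))*i.
List the singular points by increasing real part (a conjugate pair: the negative imaginary part first).


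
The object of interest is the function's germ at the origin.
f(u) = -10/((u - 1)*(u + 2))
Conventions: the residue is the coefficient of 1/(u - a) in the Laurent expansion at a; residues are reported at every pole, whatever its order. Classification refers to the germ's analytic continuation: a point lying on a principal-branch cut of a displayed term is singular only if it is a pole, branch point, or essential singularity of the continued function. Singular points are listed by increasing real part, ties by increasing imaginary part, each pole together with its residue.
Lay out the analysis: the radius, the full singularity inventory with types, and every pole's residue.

Radius of convergence at 0: 1.
At -2: a pole of order 1; residue 10/3.
At 1: a pole of order 1; residue -10/3.

Denominator factor (u + 2): pole of order 1 at -2, modulus 2.
Denominator factor (u - 1): pole of order 1 at 1, modulus 1.
The radius of convergence is the smallest modulus among the singular points: 1.
At the order-1 pole -2 set g(u) = (u - (-2))*f(u) = -10/(u - 1).
Simple pole: residue = g(a) at a = -2, which is 10/3.
At the order-1 pole 1 set g(u) = (u - (1))*f(u) = -10/(u + 2).
Simple pole: residue = g(a) at a = 1, which is -10/3.
List the singular points by increasing real part (a conjugate pair: the negative imaginary part first).


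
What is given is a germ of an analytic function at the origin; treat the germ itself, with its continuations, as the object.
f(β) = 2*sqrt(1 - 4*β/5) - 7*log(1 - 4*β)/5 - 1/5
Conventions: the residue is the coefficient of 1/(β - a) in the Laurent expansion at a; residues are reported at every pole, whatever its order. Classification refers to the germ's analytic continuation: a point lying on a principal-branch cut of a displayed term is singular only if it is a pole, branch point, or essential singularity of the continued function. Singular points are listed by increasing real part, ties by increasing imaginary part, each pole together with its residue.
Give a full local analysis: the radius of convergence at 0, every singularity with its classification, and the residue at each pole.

Radius of convergence at 0: 1/4.
At 1/4: a logarithmic branch point.
At 5/4: an algebraic (square-root) branch point.

Branch term (-7/5)*log(1 - β/(1/4)): its argument vanishes at β = 1/4, a logarithmic branch point, modulus 1/4.
Branch term (2)*sqrt(1 - β/(5/4)): its argument vanishes at β = 5/4, a square-root branch point, modulus 5/4.
The radius of convergence is the smallest modulus among the singular points: 1/4.
List the singular points by increasing real part (a conjugate pair: the negative imaginary part first).


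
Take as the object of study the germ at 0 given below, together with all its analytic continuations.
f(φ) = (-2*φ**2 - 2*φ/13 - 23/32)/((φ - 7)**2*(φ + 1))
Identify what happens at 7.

The denominator factor φ - 7 vanishes at 7 and appears to the power 2; the numerator there equals -41515/416, nonzero, and no other factor vanishes.
Hence a pole whose order is the multiplicity, 2.

The point is a pole of order 2.


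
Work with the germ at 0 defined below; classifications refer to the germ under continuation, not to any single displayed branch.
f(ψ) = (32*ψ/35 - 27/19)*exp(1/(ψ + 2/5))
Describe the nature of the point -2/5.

The point is an essential singularity.

The exponent 1/(ψ - (-2/5)) has a pole at -2/5, so exp(1/(ψ - (-2/5))) takes every nonzero value near it: an essential singularity (not a pole of any order).


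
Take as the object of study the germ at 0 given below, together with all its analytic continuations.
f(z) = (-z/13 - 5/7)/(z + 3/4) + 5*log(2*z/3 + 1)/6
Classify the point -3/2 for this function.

The term (5/6)*log(1 - z/(-3/2)) has argument 1 - -3/2/(-3/2) = 0 at -3/2: a logarithmic (infinitely-sheeted) branch point; the remaining terms are analytic or single-valued there.

The point is a logarithmic branch point.


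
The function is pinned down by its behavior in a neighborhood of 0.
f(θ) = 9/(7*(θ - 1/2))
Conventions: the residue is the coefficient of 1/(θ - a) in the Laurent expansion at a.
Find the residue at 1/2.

The residue is 9/7.

At the order-1 pole 1/2 set g(θ) = (θ - (1/2))*f(θ) = 9/7.
Simple pole: residue = g(a) at a = 1/2, which is 9/7.


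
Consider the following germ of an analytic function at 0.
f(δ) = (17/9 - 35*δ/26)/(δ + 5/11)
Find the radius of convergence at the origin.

The radius of convergence is 5/11.

Denominator factor (δ + 5/11): pole of order 1 at -5/11, modulus 5/11.
The radius of convergence is the smallest modulus among the singular points: 5/11.


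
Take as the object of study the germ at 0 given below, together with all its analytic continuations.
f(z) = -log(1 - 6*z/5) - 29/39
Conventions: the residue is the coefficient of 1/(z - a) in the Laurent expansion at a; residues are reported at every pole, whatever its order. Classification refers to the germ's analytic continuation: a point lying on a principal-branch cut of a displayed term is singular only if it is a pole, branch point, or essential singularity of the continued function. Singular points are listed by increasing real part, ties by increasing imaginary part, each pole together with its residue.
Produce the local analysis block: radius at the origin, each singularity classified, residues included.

Branch term (-1)*log(1 - z/(5/6)): its argument vanishes at z = 5/6, a logarithmic branch point, modulus 5/6.
The radius of convergence is the smallest modulus among the singular points: 5/6.

Radius of convergence at 0: 5/6.
At 5/6: a logarithmic branch point.


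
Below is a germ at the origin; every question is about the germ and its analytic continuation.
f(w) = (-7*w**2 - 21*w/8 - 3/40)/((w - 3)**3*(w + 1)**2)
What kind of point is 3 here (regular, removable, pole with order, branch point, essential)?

The point is a pole of order 3.

The denominator factor w - 3 vanishes at 3 and appears to the power 3; the numerator there equals -1419/20, nonzero, and no other factor vanishes.
Hence a pole whose order is the multiplicity, 3.


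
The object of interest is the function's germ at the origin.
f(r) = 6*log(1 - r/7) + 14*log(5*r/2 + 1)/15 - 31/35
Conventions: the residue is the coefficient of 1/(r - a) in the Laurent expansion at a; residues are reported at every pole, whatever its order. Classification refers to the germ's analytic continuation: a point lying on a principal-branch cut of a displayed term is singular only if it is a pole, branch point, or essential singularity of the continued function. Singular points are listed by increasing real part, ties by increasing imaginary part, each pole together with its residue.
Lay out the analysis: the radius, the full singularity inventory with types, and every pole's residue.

Radius of convergence at 0: 2/5.
At -2/5: a logarithmic branch point.
At 7: a logarithmic branch point.

Branch term (14/15)*log(1 - r/(-2/5)): its argument vanishes at r = -2/5, a logarithmic branch point, modulus 2/5.
Branch term (6)*log(1 - r/(7)): its argument vanishes at r = 7, a logarithmic branch point, modulus 7.
The radius of convergence is the smallest modulus among the singular points: 2/5.
List the singular points by increasing real part (a conjugate pair: the negative imaginary part first).


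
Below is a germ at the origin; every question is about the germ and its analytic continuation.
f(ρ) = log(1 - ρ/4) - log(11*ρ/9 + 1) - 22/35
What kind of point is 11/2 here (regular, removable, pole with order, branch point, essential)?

The point is a regular point.

There is no denominator, hence no pole anywhere.
Branch term log(1 - ρ/(-9/11)): argument at 11/2 is 139/18, nonzero, so 11/2 is not its branch point (a point on a principal cut is still regular for the continued germ).
Branch term log(1 - ρ/(4)): argument at 11/2 is -3/8, nonzero, so 11/2 is not its branch point (a point on a principal cut is still regular for the continued germ).
So the germ continues analytically to 11/2.


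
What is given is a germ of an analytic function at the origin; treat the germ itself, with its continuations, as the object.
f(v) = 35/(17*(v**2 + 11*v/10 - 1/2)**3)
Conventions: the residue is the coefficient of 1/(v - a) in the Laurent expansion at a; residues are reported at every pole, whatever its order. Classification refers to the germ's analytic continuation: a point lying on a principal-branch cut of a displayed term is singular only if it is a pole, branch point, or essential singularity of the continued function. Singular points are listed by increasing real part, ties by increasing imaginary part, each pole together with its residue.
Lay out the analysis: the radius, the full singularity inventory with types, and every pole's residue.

Denominator factor (v**2 + 11*v/10 - 1/2)^3: discriminant 321/100, real irrational roots -11/20 + (1/20)*sqrt(321) and -11/20 - (1/20)*sqrt(321); poles of order 3, moduli -11/20 + (1/20)*sqrt(321) and 11/20 + (1/20)*sqrt(321).
The radius of convergence is the smallest modulus among the singular points: -11/20 + (1/20)*sqrt(321).
The factor v**2 + 11*v/10 - 1/2 splits as (v - a)(v - a') with a = -11/20 - (1/20)*sqrt(321), a' = -11/20 + (1/20)*sqrt(321). At the order-3 pole a set g(v) = (v - a)^3*f(v) = [35/17] / (v - a')^3.
Order-3 pole: residue = g''(a)/2; g''(-11/20 - (1/20)*sqrt(321)) = -(14000000/187431579)*sqrt(321), so the residue is -(7000000/187431579)*sqrt(321).
The factor v**2 + 11*v/10 - 1/2 splits as (v - a)(v - a') with a = -11/20 + (1/20)*sqrt(321), a' = -11/20 - (1/20)*sqrt(321). At the order-3 pole a set g(v) = (v - a)^3*f(v) = [35/17] / (v - a')^3.
Order-3 pole: residue = g''(a)/2; g''(-11/20 + (1/20)*sqrt(321)) = (14000000/187431579)*sqrt(321), so the residue is (7000000/187431579)*sqrt(321).
List the singular points by increasing real part (a conjugate pair: the negative imaginary part first).

Radius of convergence at 0: -11/20 + (1/20)*sqrt(321).
At -11/20 - (1/20)*sqrt(321): a pole of order 3; residue -(7000000/187431579)*sqrt(321).
At -11/20 + (1/20)*sqrt(321): a pole of order 3; residue (7000000/187431579)*sqrt(321).
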